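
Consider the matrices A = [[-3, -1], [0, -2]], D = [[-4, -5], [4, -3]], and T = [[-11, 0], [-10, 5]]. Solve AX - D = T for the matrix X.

AX = T + D = [[-15, -5], [-6, 2]].
A is on the left of X, so left-multiply by A⁻¹: X = A⁻¹(T + D).
det A = 6, so A⁻¹ = [[-1/3, 1/6], [0, -1/2]].
X = A⁻¹(T + D) = [[4, 2], [3, -1]].

X = [[4, 2], [3, -1]]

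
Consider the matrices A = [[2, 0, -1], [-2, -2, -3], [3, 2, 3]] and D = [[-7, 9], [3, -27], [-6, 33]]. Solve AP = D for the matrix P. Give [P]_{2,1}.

Left-multiplying both sides by A⁻¹ gives P = A⁻¹D.
det A = -2; the adjugate gives A⁻¹ = [[0, 1, 1], [3/2, -9/2, -4], [-1, 2, 2]].
P = A⁻¹D = [[0, 1, 1], [3/2, -9/2, -4], [-1, 2, 2]] · [[-7, 9], [3, -27], [-6, 33]] = [[-3, 6], [0, 3], [1, 3]].

0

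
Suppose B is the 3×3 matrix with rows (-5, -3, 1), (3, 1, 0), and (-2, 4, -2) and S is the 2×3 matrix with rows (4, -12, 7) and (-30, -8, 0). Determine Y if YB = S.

Y = [[3, 5, -2], [2, -6, 1]]

B is on the right of Y, so right-multiply by B⁻¹: Y = SB⁻¹.
det B = 6; the adjugate gives B⁻¹ = [[-1/3, -1/3, -1/6], [1, 2, 1/2], [7/3, 13/3, 2/3]].
Y = SB⁻¹ = [[4, -12, 7], [-30, -8, 0]] · [[-1/3, -1/3, -1/6], [1, 2, 1/2], [7/3, 13/3, 2/3]] = [[3, 5, -2], [2, -6, 1]].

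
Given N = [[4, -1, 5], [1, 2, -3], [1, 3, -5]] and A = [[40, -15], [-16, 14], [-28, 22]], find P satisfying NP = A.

Since N multiplies P on the left, P = N⁻¹A.
det N = -1, so N⁻¹ = [[1, -10, 7], [-2, 25, -17], [-1, 13, -9]].
P = N⁻¹A = [[1, -10, 7], [-2, 25, -17], [-1, 13, -9]] · [[40, -15], [-16, 14], [-28, 22]] = [[4, -1], [-4, 6], [4, -1]].

P = [[4, -1], [-4, 6], [4, -1]]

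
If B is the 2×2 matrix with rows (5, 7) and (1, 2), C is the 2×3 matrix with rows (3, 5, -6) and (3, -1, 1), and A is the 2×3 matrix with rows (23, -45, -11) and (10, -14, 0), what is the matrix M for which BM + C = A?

BM = A − C = [[20, -50, -5], [7, -13, -1]].
Since B multiplies M on the left, M = B⁻¹(A − C).
det B = 3; the adjugate gives B⁻¹ = [[2/3, -7/3], [-1/3, 5/3]].
M = B⁻¹(A − C) = [[-3, -3, -1], [5, -5, 0]].

M = [[-3, -3, -1], [5, -5, 0]]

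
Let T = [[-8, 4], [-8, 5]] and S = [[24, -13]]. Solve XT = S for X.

T is on the right of X, so right-multiply by T⁻¹: X = ST⁻¹.
det T = -8; the adjugate gives T⁻¹ = [[-5/8, 1/2], [-1, 1]].
X = ST⁻¹ = [[24, -13]] · [[-5/8, 1/2], [-1, 1]] = [[-2, -1]].

X = [[-2, -1]]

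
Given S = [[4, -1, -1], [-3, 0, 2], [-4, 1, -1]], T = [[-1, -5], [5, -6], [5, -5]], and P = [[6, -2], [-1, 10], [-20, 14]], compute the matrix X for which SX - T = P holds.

X = [[2, -2], [-2, 0], [5, -1]]

SX = P + T = [[5, -7], [4, 4], [-15, 9]].
Since S multiplies X on the left, X = S⁻¹(P + T).
S has determinant 6; S⁻¹ = [[-1/3, -1/3, -1/3], [-11/6, -4/3, -5/6], [-1/2, 0, -1/2]].
X = S⁻¹(P + T) = [[2, -2], [-2, 0], [5, -1]].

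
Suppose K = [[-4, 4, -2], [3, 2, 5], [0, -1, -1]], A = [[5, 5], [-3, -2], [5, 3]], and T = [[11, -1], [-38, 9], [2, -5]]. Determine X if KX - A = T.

X = [[-5, 1], [-3, 2], [-4, 0]]

KX = T + A = [[16, 4], [-41, 7], [7, -2]].
K is on the left of X, so left-multiply by K⁻¹: X = K⁻¹(T + A).
det K = 6, so K⁻¹ = [[1/2, 1, 4], [1/2, 2/3, 7/3], [-1/2, -2/3, -10/3]].
X = K⁻¹(T + A) = [[-5, 1], [-3, 2], [-4, 0]].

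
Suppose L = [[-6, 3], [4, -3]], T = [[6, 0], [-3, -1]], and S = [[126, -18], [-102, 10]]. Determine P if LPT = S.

P = [[-4, -4], [2, -2]]

Left-multiply by L⁻¹ and right-multiply by T⁻¹: P = L⁻¹ST⁻¹.
det L = 6; the adjugate gives L⁻¹ = [[-1/2, -1/2], [-2/3, -1]].
det T = -6; the adjugate gives T⁻¹ = [[1/6, 0], [-1/2, -1]].
L⁻¹S = [[-12, 4], [18, 2]].
P = (L⁻¹S)T⁻¹ = [[-4, -4], [2, -2]].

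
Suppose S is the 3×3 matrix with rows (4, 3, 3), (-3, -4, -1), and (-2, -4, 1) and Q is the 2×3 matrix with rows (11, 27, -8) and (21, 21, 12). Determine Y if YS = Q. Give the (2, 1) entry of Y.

Since S sits to the right of Y, Y = QS⁻¹.
det S = -5; the adjugate gives S⁻¹ = [[8/5, 3, -9/5], [-1, -2, 1], [-4/5, -2, 7/5]].
Y = QS⁻¹ = [[11, 27, -8], [21, 21, 12]] · [[8/5, 3, -9/5], [-1, -2, 1], [-4/5, -2, 7/5]] = [[-3, -5, -4], [3, -3, 0]].

3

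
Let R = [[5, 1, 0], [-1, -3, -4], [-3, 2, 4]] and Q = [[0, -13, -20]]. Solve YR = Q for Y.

Y = [[-3, 0, -5]]

Right-multiplying both sides by R⁻¹ gives Y = QR⁻¹.
R has determinant -4; R⁻¹ = [[1, 1, 1], [-4, -5, -5], [11/4, 13/4, 7/2]].
Y = QR⁻¹ = [[0, -13, -20]] · [[1, 1, 1], [-4, -5, -5], [11/4, 13/4, 7/2]] = [[-3, 0, -5]].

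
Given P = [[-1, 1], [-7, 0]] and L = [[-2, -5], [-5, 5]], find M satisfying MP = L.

M = [[-5, 1], [5, 0]]

Since P sits to the right of M, M = LP⁻¹.
det P = 7, so P⁻¹ = [[0, -1/7], [1, -1/7]].
M = LP⁻¹ = [[-2, -5], [-5, 5]] · [[0, -1/7], [1, -1/7]] = [[-5, 1], [5, 0]].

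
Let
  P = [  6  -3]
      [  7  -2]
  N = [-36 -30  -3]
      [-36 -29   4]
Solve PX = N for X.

X = [[-4, -3, 2], [4, 4, 5]]

P is on the left of X, so left-multiply by P⁻¹: X = P⁻¹N.
det P = 9, so P⁻¹ = [[-2/9, 1/3], [-7/9, 2/3]].
X = P⁻¹N = [[-2/9, 1/3], [-7/9, 2/3]] · [[-36, -30, -3], [-36, -29, 4]] = [[-4, -3, 2], [4, 4, 5]].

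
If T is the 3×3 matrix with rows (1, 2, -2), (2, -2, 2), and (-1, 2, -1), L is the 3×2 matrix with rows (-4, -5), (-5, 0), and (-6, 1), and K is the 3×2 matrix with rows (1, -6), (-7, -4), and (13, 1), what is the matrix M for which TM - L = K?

M = [[-5, -5], [1, 0], [0, 3]]

TM = K + L = [[-3, -11], [-12, -4], [7, 2]].
T is on the left of M, so left-multiply by T⁻¹: M = T⁻¹(K + L).
T has determinant -6; T⁻¹ = [[1/3, 1/3, 0], [0, 1/2, 1], [-1/3, 2/3, 1]].
M = T⁻¹(K + L) = [[-5, -5], [1, 0], [0, 3]].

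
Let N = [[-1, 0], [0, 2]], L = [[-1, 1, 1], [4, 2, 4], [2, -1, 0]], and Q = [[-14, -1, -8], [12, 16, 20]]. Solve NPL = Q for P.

Left-multiply by N⁻¹ and right-multiply by L⁻¹: P = N⁻¹QL⁻¹.
det N = -2, so N⁻¹ = [[-1, 0], [0, 1/2]].
det L = -4, so L⁻¹ = [[-1, 1/4, -1/2], [-2, 1/2, -2], [2, -1/4, 3/2]].
N⁻¹Q = [[14, 1, 8], [6, 8, 10]].
P = (N⁻¹Q)L⁻¹ = [[0, 2, 3], [-2, 3, -4]].

P = [[0, 2, 3], [-2, 3, -4]]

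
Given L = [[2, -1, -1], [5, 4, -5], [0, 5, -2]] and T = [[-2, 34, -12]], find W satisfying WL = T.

Since L sits to the right of W, W = TL⁻¹.
L has determinant -1; L⁻¹ = [[-17, 7, -9], [-10, 4, -5], [-25, 10, -13]].
W = TL⁻¹ = [[-2, 34, -12]] · [[-17, 7, -9], [-10, 4, -5], [-25, 10, -13]] = [[-6, 2, 4]].

W = [[-6, 2, 4]]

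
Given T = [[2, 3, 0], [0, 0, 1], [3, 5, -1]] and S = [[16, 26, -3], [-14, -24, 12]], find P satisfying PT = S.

P = [[2, 1, 4], [2, 6, -6]]

Right-multiplying both sides by T⁻¹ gives P = ST⁻¹.
det T = -1; the adjugate gives T⁻¹ = [[5, -3, -3], [-3, 2, 2], [0, 1, 0]].
P = ST⁻¹ = [[16, 26, -3], [-14, -24, 12]] · [[5, -3, -3], [-3, 2, 2], [0, 1, 0]] = [[2, 1, 4], [2, 6, -6]].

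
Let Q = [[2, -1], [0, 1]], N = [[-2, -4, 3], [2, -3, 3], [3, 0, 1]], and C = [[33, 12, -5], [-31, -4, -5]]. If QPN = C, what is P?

Left-multiply by Q⁻¹ and right-multiply by N⁻¹: P = Q⁻¹CN⁻¹.
det Q = 2; the adjugate gives Q⁻¹ = [[1/2, 1/2], [0, 1]].
det N = 5, so N⁻¹ = [[-3/5, 4/5, -3/5], [7/5, -11/5, 12/5], [9/5, -12/5, 14/5]].
Q⁻¹C = [[1, 4, -5], [-31, -4, -5]].
P = (Q⁻¹C)N⁻¹ = [[-4, 4, -5], [4, -4, -5]].

P = [[-4, 4, -5], [4, -4, -5]]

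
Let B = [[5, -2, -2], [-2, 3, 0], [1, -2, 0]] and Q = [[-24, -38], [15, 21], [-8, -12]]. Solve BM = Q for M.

M = [[-6, -6], [1, 3], [-4, 1]]

Since B multiplies M on the left, M = B⁻¹Q.
det B = -2; the adjugate gives B⁻¹ = [[0, -2, -3], [0, -1, -2], [-1/2, -4, -11/2]].
M = B⁻¹Q = [[0, -2, -3], [0, -1, -2], [-1/2, -4, -11/2]] · [[-24, -38], [15, 21], [-8, -12]] = [[-6, -6], [1, 3], [-4, 1]].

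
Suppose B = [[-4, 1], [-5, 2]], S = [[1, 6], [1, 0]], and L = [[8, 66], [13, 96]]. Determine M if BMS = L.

M = [[-2, 1], [3, 1]]

Isolating M: multiply by B⁻¹ from the left and S⁻¹ from the right, so M = B⁻¹LS⁻¹.
det B = -3, so B⁻¹ = [[-2/3, 1/3], [-5/3, 4/3]].
S has determinant -6; S⁻¹ = [[0, 1], [1/6, -1/6]].
B⁻¹L = [[-1, -12], [4, 18]].
M = (B⁻¹L)S⁻¹ = [[-2, 1], [3, 1]].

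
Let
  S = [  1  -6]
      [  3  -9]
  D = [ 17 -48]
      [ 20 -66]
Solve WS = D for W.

S is on the right of W, so right-multiply by S⁻¹: W = DS⁻¹.
det S = 9; the adjugate gives S⁻¹ = [[-1, 2/3], [-1/3, 1/9]].
W = DS⁻¹ = [[17, -48], [20, -66]] · [[-1, 2/3], [-1/3, 1/9]] = [[-1, 6], [2, 6]].

W = [[-1, 6], [2, 6]]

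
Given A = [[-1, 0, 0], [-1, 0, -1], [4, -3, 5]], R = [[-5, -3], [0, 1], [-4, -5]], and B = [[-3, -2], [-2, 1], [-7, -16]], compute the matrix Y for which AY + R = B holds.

AY = B − R = [[2, 1], [-2, 0], [-3, -11]].
A is on the left of Y, so left-multiply by A⁻¹: Y = A⁻¹(B − R).
det A = 3, so A⁻¹ = [[-1, 0, 0], [1/3, -5/3, -1/3], [1, -1, 0]].
Y = A⁻¹(B − R) = [[-2, -1], [5, 4], [4, 1]].

Y = [[-2, -1], [5, 4], [4, 1]]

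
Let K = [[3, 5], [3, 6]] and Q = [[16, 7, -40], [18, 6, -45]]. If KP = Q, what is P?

Left-multiplying both sides by K⁻¹ gives P = K⁻¹Q.
det K = 3, so K⁻¹ = [[2, -5/3], [-1, 1]].
P = K⁻¹Q = [[2, -5/3], [-1, 1]] · [[16, 7, -40], [18, 6, -45]] = [[2, 4, -5], [2, -1, -5]].

P = [[2, 4, -5], [2, -1, -5]]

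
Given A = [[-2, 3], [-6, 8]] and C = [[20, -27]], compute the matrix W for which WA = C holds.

Right-multiplying both sides by A⁻¹ gives W = CA⁻¹.
A has determinant 2; A⁻¹ = [[4, -3/2], [3, -1]].
W = CA⁻¹ = [[20, -27]] · [[4, -3/2], [3, -1]] = [[-1, -3]].

W = [[-1, -3]]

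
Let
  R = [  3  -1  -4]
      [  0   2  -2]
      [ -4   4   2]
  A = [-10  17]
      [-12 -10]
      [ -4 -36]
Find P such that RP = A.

R is on the left of P, so left-multiply by R⁻¹: P = R⁻¹A.
R has determinant -4; R⁻¹ = [[-3, 7/2, -5/2], [-2, 5/2, -3/2], [-2, 2, -3/2]].
P = R⁻¹A = [[-3, 7/2, -5/2], [-2, 5/2, -3/2], [-2, 2, -3/2]] · [[-10, 17], [-12, -10], [-4, -36]] = [[-2, 4], [-4, -5], [2, 0]].

P = [[-2, 4], [-4, -5], [2, 0]]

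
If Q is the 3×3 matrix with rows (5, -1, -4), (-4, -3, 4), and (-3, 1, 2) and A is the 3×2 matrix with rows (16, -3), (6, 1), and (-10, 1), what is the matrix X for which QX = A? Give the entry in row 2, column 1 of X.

Q is on the left of X, so left-multiply by Q⁻¹: X = Q⁻¹A.
det Q = 6, so Q⁻¹ = [[-5/3, -1/3, -8/3], [-2/3, -1/3, -2/3], [-13/6, -1/3, -19/6]].
X = Q⁻¹A = [[-5/3, -1/3, -8/3], [-2/3, -1/3, -2/3], [-13/6, -1/3, -19/6]] · [[16, -3], [6, 1], [-10, 1]] = [[-2, 2], [-6, 1], [-5, 3]].

-6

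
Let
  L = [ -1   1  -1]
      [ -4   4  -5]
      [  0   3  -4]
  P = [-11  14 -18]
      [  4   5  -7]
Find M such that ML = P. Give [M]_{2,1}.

Right-multiplying both sides by L⁻¹ gives M = PL⁻¹.
det L = -3; the adjugate gives L⁻¹ = [[1/3, -1/3, 1/3], [16/3, -4/3, 1/3], [4, -1, 0]].
M = PL⁻¹ = [[-11, 14, -18], [4, 5, -7]] · [[1/3, -1/3, 1/3], [16/3, -4/3, 1/3], [4, -1, 0]] = [[-1, 3, 1], [0, -1, 3]].

0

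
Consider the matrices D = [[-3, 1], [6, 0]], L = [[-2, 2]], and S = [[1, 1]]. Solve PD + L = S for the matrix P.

PD = S − L = [[3, -1]].
Right-multiplying both sides by D⁻¹ gives P = (S − L)D⁻¹.
det D = -6, so D⁻¹ = [[0, 1/6], [1, 1/2]].
P = (S − L)D⁻¹ = [[-1, 0]].

P = [[-1, 0]]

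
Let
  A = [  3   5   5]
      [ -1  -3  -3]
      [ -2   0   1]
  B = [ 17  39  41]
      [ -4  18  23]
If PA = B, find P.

A is on the right of P, so right-multiply by A⁻¹: P = BA⁻¹.
det A = -4; the adjugate gives A⁻¹ = [[3/4, 5/4, 0], [-7/4, -13/4, -1], [3/2, 5/2, 1]].
P = BA⁻¹ = [[17, 39, 41], [-4, 18, 23]] · [[3/4, 5/4, 0], [-7/4, -13/4, -1], [3/2, 5/2, 1]] = [[6, -3, 2], [0, -6, 5]].

P = [[6, -3, 2], [0, -6, 5]]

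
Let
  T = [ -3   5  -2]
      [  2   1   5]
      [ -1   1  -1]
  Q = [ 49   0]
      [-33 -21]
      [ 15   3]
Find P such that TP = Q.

T is on the left of P, so left-multiply by T⁻¹: P = T⁻¹Q.
det T = -3; the adjugate gives T⁻¹ = [[2, -1, -9], [1, -1/3, -11/3], [-1, 2/3, 13/3]].
P = T⁻¹Q = [[2, -1, -9], [1, -1/3, -11/3], [-1, 2/3, 13/3]] · [[49, 0], [-33, -21], [15, 3]] = [[-4, -6], [5, -4], [-6, -1]].

P = [[-4, -6], [5, -4], [-6, -1]]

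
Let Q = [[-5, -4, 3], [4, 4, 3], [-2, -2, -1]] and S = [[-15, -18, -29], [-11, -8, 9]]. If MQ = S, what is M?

M = [[-3, -5, 5], [3, -2, -6]]

Q is on the right of M, so right-multiply by Q⁻¹: M = SQ⁻¹.
Q has determinant -2; Q⁻¹ = [[-1, 5, 12], [1, -11/2, -27/2], [0, 1, 2]].
M = SQ⁻¹ = [[-15, -18, -29], [-11, -8, 9]] · [[-1, 5, 12], [1, -11/2, -27/2], [0, 1, 2]] = [[-3, -5, 5], [3, -2, -6]].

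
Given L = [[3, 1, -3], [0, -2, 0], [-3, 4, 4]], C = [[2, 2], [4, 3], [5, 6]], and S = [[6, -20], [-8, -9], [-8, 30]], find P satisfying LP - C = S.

P = [[-3, -4], [2, 3], [-5, 3]]

LP = S + C = [[8, -18], [-4, -6], [-3, 36]].
Since L multiplies P on the left, P = L⁻¹(S + C).
det L = -6; the adjugate gives L⁻¹ = [[4/3, 8/3, 1], [0, -1/2, 0], [1, 5/2, 1]].
P = L⁻¹(S + C) = [[-3, -4], [2, 3], [-5, 3]].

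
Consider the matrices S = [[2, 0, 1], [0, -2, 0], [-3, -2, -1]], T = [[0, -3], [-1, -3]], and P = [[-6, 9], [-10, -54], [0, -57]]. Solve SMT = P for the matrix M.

Isolating M: multiply by S⁻¹ from the left and T⁻¹ from the right, so M = S⁻¹PT⁻¹.
S has determinant -2; S⁻¹ = [[-1, 1, -1], [0, -1/2, 0], [3, -2, 2]].
det T = -3; the adjugate gives T⁻¹ = [[1, -1], [-1/3, 0]].
S⁻¹P = [[-4, -6], [5, 27], [2, 21]].
M = (S⁻¹P)T⁻¹ = [[-2, 4], [-4, -5], [-5, -2]].

M = [[-2, 4], [-4, -5], [-5, -2]]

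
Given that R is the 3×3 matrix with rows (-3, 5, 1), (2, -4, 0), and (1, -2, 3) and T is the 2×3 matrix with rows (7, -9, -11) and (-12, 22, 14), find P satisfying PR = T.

Right-multiplying both sides by R⁻¹ gives P = TR⁻¹.
R has determinant 6; R⁻¹ = [[-2, -17/6, 2/3], [-1, -5/3, 1/3], [0, -1/6, 1/3]].
P = TR⁻¹ = [[7, -9, -11], [-12, 22, 14]] · [[-2, -17/6, 2/3], [-1, -5/3, 1/3], [0, -1/6, 1/3]] = [[-5, -3, -2], [2, -5, 4]].

P = [[-5, -3, -2], [2, -5, 4]]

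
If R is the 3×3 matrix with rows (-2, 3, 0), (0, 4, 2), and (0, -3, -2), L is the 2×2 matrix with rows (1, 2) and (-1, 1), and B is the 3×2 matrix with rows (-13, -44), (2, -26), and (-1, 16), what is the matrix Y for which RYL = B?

Y = [[5, -3], [-3, -4], [2, 3]]

Left-multiply by R⁻¹ and right-multiply by L⁻¹: Y = R⁻¹BL⁻¹.
R has determinant 4; R⁻¹ = [[-1/2, 3/2, 3/2], [0, 1, 1], [0, -3/2, -2]].
det L = 3; the adjugate gives L⁻¹ = [[1/3, -2/3], [1/3, 1/3]].
R⁻¹B = [[8, 7], [1, -10], [-1, 7]].
Y = (R⁻¹B)L⁻¹ = [[5, -3], [-3, -4], [2, 3]].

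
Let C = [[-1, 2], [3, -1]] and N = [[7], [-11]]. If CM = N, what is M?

M = [[-3], [2]]

Since C multiplies M on the left, M = C⁻¹N.
C has determinant -5; C⁻¹ = [[1/5, 2/5], [3/5, 1/5]].
M = C⁻¹N = [[1/5, 2/5], [3/5, 1/5]] · [[7], [-11]] = [[-3], [2]].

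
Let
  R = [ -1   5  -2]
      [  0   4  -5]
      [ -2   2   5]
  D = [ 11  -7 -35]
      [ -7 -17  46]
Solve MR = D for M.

M = [[-5, 6, -3], [-3, -3, 5]]

R is on the right of M, so right-multiply by R⁻¹: M = DR⁻¹.
R has determinant 4; R⁻¹ = [[15/2, -29/4, -17/4], [5/2, -9/4, -5/4], [2, -2, -1]].
M = DR⁻¹ = [[11, -7, -35], [-7, -17, 46]] · [[15/2, -29/4, -17/4], [5/2, -9/4, -5/4], [2, -2, -1]] = [[-5, 6, -3], [-3, -3, 5]].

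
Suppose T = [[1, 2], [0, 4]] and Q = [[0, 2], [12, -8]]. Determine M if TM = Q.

Since T multiplies M on the left, M = T⁻¹Q.
det T = 4, so T⁻¹ = [[1, -1/2], [0, 1/4]].
M = T⁻¹Q = [[1, -1/2], [0, 1/4]] · [[0, 2], [12, -8]] = [[-6, 6], [3, -2]].

M = [[-6, 6], [3, -2]]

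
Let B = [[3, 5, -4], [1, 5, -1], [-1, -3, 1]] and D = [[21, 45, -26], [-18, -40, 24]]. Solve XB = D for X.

Since B sits to the right of X, X = DB⁻¹.
det B = -2, so B⁻¹ = [[-1, -7/2, -15/2], [0, 1/2, 1/2], [-1, -2, -5]].
X = DB⁻¹ = [[21, 45, -26], [-18, -40, 24]] · [[-1, -7/2, -15/2], [0, 1/2, 1/2], [-1, -2, -5]] = [[5, 1, -5], [-6, -5, -5]].

X = [[5, 1, -5], [-6, -5, -5]]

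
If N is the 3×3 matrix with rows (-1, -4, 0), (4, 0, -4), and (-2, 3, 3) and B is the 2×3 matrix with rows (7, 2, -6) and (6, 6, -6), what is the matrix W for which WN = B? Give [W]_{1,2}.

3

Since N sits to the right of W, W = BN⁻¹.
det N = 4; the adjugate gives N⁻¹ = [[3, 3, 4], [-1, -3/4, -1], [3, 11/4, 4]].
W = BN⁻¹ = [[7, 2, -6], [6, 6, -6]] · [[3, 3, 4], [-1, -3/4, -1], [3, 11/4, 4]] = [[1, 3, 2], [-6, -3, -6]].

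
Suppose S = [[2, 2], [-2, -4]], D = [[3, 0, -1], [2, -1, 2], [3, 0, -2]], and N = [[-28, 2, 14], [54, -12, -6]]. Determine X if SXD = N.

X = [[-3, 4, 0], [4, -5, -5]]

Isolating X: multiply by S⁻¹ from the left and D⁻¹ from the right, so X = S⁻¹ND⁻¹.
S has determinant -4; S⁻¹ = [[1, 1/2], [-1/2, -1/2]].
det D = 3, so D⁻¹ = [[2/3, 0, -1/3], [10/3, -1, -8/3], [1, 0, -1]].
S⁻¹N = [[-1, -4, 11], [-13, 5, -4]].
X = (S⁻¹N)D⁻¹ = [[-3, 4, 0], [4, -5, -5]].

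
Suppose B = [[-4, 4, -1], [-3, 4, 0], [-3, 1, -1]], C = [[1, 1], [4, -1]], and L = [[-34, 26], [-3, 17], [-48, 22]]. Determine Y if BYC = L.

Y = [[-3, 4], [1, 2], [2, 4]]

Y = B⁻¹LC⁻¹ (apply B⁻¹ on the left and C⁻¹ on the right).
B has determinant -5; B⁻¹ = [[4/5, -3/5, -4/5], [3/5, -1/5, -3/5], [-9/5, 8/5, 4/5]].
det C = -5, so C⁻¹ = [[1/5, 1/5], [4/5, -1/5]].
B⁻¹L = [[13, -7], [9, -1], [18, -2]].
Y = (B⁻¹L)C⁻¹ = [[-3, 4], [1, 2], [2, 4]].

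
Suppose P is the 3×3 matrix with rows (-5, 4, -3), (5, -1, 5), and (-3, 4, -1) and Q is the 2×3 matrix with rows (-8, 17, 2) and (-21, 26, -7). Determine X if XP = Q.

X = [[4, 3, 1], [5, 2, 2]]

Since P sits to the right of X, X = QP⁻¹.
det P = 4; the adjugate gives P⁻¹ = [[-19/4, -2, 17/4], [-5/2, -1, 5/2], [17/4, 2, -15/4]].
X = QP⁻¹ = [[-8, 17, 2], [-21, 26, -7]] · [[-19/4, -2, 17/4], [-5/2, -1, 5/2], [17/4, 2, -15/4]] = [[4, 3, 1], [5, 2, 2]].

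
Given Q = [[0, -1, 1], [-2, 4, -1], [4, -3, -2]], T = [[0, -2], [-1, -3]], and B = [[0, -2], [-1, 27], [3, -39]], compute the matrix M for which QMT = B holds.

M = [[4, -2], [-2, -1], [-1, -1]]

Isolating M: multiply by Q⁻¹ from the left and T⁻¹ from the right, so M = Q⁻¹BT⁻¹.
det Q = -2; the adjugate gives Q⁻¹ = [[11/2, 5/2, 3/2], [4, 2, 1], [5, 2, 1]].
det T = -2; the adjugate gives T⁻¹ = [[3/2, -1], [-1/2, 0]].
Q⁻¹B = [[2, -2], [1, 7], [1, 5]].
M = (Q⁻¹B)T⁻¹ = [[4, -2], [-2, -1], [-1, -1]].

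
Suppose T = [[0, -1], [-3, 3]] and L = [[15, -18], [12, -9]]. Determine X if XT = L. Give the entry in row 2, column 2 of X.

-4

Right-multiplying both sides by T⁻¹ gives X = LT⁻¹.
T has determinant -3; T⁻¹ = [[-1, -1/3], [-1, 0]].
X = LT⁻¹ = [[15, -18], [12, -9]] · [[-1, -1/3], [-1, 0]] = [[3, -5], [-3, -4]].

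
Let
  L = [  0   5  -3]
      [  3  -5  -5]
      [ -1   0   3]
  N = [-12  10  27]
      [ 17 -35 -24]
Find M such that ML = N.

Right-multiplying both sides by L⁻¹ gives M = NL⁻¹.
L has determinant -5; L⁻¹ = [[3, 3, 8], [4/5, 3/5, 9/5], [1, 1, 3]].
M = NL⁻¹ = [[-12, 10, 27], [17, -35, -24]] · [[3, 3, 8], [4/5, 3/5, 9/5], [1, 1, 3]] = [[-1, -3, 3], [-1, 6, 1]].

M = [[-1, -3, 3], [-1, 6, 1]]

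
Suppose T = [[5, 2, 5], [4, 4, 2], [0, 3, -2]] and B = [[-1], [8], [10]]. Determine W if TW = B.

T is on the left of W, so left-multiply by T⁻¹: W = T⁻¹B.
det T = 6, so T⁻¹ = [[-7/3, 19/6, -8/3], [4/3, -5/3, 5/3], [2, -5/2, 2]].
W = T⁻¹B = [[-7/3, 19/6, -8/3], [4/3, -5/3, 5/3], [2, -5/2, 2]] · [[-1], [8], [10]] = [[1], [2], [-2]].

W = [[1], [2], [-2]]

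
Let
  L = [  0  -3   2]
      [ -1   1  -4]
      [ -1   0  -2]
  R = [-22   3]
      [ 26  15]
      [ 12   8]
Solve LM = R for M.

M = [[-2, 4], [4, -5], [-5, -6]]

L is on the left of M, so left-multiply by L⁻¹: M = L⁻¹R.
L has determinant -4; L⁻¹ = [[1/2, 3/2, -5/2], [-1/2, -1/2, 1/2], [-1/4, -3/4, 3/4]].
M = L⁻¹R = [[1/2, 3/2, -5/2], [-1/2, -1/2, 1/2], [-1/4, -3/4, 3/4]] · [[-22, 3], [26, 15], [12, 8]] = [[-2, 4], [4, -5], [-5, -6]].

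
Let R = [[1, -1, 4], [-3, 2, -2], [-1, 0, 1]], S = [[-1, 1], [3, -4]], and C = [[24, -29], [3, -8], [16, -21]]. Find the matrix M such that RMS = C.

M = [[0, -3], [5, 0], [-1, 2]]

Left-multiply by R⁻¹ and right-multiply by S⁻¹: M = R⁻¹CS⁻¹.
R has determinant 5; R⁻¹ = [[2/5, 1/5, -6/5], [1, 1, -2], [2/5, 1/5, -1/5]].
det S = 1, so S⁻¹ = [[-4, -1], [-3, -1]].
R⁻¹C = [[-9, 12], [-5, 5], [7, -9]].
M = (R⁻¹C)S⁻¹ = [[0, -3], [5, 0], [-1, 2]].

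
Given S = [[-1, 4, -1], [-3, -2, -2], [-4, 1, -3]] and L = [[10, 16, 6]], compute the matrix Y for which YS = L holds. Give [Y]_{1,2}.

S is on the right of Y, so right-multiply by S⁻¹: Y = LS⁻¹.
det S = -1, so S⁻¹ = [[-8, -11, 10], [1, 1, -1], [11, 15, -14]].
Y = LS⁻¹ = [[10, 16, 6]] · [[-8, -11, 10], [1, 1, -1], [11, 15, -14]] = [[2, -4, 0]].

-4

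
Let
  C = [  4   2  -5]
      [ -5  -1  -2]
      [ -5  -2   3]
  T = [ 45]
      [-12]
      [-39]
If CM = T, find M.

M = [[4], [2], [-5]]

C is on the left of M, so left-multiply by C⁻¹: M = C⁻¹T.
det C = -3, so C⁻¹ = [[7/3, -4/3, 3], [-25/3, 13/3, -11], [-5/3, 2/3, -2]].
M = C⁻¹T = [[7/3, -4/3, 3], [-25/3, 13/3, -11], [-5/3, 2/3, -2]] · [[45], [-12], [-39]] = [[4], [2], [-5]].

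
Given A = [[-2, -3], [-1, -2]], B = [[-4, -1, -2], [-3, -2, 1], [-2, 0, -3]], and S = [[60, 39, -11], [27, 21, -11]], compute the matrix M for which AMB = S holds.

M = [[5, 5, 2], [-5, 4, 1]]

Left-multiply by A⁻¹ and right-multiply by B⁻¹: M = A⁻¹SB⁻¹.
det A = 1; the adjugate gives A⁻¹ = [[-2, 3], [1, -2]].
det B = -5; the adjugate gives B⁻¹ = [[-6/5, 3/5, 1], [11/5, -8/5, -2], [4/5, -2/5, -1]].
A⁻¹S = [[-39, -15, -11], [6, -3, 11]].
M = (A⁻¹S)B⁻¹ = [[5, 5, 2], [-5, 4, 1]].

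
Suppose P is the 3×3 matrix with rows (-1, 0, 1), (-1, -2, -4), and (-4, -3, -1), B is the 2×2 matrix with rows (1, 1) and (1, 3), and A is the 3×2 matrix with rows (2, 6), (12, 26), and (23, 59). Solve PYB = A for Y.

Y = [[-1, -1], [0, -5], [-1, 1]]

Y = P⁻¹AB⁻¹ (apply P⁻¹ on the left and B⁻¹ on the right).
P has determinant 5; P⁻¹ = [[-2, -3/5, 2/5], [3, 1, -1], [-1, -3/5, 2/5]].
det B = 2, so B⁻¹ = [[3/2, -1/2], [-1/2, 1/2]].
P⁻¹A = [[-2, -4], [-5, -15], [0, 2]].
Y = (P⁻¹A)B⁻¹ = [[-1, -1], [0, -5], [-1, 1]].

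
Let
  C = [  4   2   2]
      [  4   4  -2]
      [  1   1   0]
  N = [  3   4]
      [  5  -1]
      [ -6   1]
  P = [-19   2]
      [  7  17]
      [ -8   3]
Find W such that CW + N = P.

W = [[-4, 2], [2, 0], [-5, -5]]

CW = P − N = [[-22, -2], [2, 18], [-2, 2]].
Left-multiplying both sides by C⁻¹ gives W = C⁻¹(P − N).
det C = 4, so C⁻¹ = [[1/2, 1/2, -3], [-1/2, -1/2, 4], [0, -1/2, 2]].
W = C⁻¹(P − N) = [[-4, 2], [2, 0], [-5, -5]].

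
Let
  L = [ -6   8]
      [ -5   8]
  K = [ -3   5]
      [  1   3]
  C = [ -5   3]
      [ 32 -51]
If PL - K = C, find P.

PL = C + K = [[-8, 8], [33, -48]].
L is on the right of P, so right-multiply by L⁻¹: P = (C + K)L⁻¹.
det L = -8; the adjugate gives L⁻¹ = [[-1, 1], [-5/8, 3/4]].
P = (C + K)L⁻¹ = [[3, -2], [-3, -3]].

P = [[3, -2], [-3, -3]]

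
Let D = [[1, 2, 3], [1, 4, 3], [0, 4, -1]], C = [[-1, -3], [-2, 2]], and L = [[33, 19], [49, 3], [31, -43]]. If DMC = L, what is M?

M = [[-4, -5], [0, -4], [-3, 1]]

Isolating M: multiply by D⁻¹ from the left and C⁻¹ from the right, so M = D⁻¹LC⁻¹.
det D = -2, so D⁻¹ = [[8, -7, 3], [-1/2, 1/2, 0], [-2, 2, -1]].
C has determinant -8; C⁻¹ = [[-1/4, -3/8], [-1/4, 1/8]].
D⁻¹L = [[14, 2], [8, -8], [1, 11]].
M = (D⁻¹L)C⁻¹ = [[-4, -5], [0, -4], [-3, 1]].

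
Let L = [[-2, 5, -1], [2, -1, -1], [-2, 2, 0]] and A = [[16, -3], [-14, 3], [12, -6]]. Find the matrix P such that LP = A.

Left-multiplying both sides by L⁻¹ gives P = L⁻¹A.
det L = 4; the adjugate gives L⁻¹ = [[1/2, -1/2, -3/2], [1/2, -1/2, -1], [1/2, -3/2, -2]].
P = L⁻¹A = [[1/2, -1/2, -3/2], [1/2, -1/2, -1], [1/2, -3/2, -2]] · [[16, -3], [-14, 3], [12, -6]] = [[-3, 6], [3, 3], [5, 6]].

P = [[-3, 6], [3, 3], [5, 6]]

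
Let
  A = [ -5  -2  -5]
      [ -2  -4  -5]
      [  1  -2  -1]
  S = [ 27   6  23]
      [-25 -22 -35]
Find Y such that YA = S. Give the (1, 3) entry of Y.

Since A sits to the right of Y, Y = SA⁻¹.
det A = 4, so A⁻¹ = [[-3/2, 2, -5/2], [-7/4, 5/2, -15/4], [2, -3, 4]].
Y = SA⁻¹ = [[27, 6, 23], [-25, -22, -35]] · [[-3/2, 2, -5/2], [-7/4, 5/2, -15/4], [2, -3, 4]] = [[-5, 0, 2], [6, 0, 5]].

2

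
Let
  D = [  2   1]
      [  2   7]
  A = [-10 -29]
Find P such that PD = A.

D is on the right of P, so right-multiply by D⁻¹: P = AD⁻¹.
det D = 12; the adjugate gives D⁻¹ = [[7/12, -1/12], [-1/6, 1/6]].
P = AD⁻¹ = [[-10, -29]] · [[7/12, -1/12], [-1/6, 1/6]] = [[-1, -4]].

P = [[-1, -4]]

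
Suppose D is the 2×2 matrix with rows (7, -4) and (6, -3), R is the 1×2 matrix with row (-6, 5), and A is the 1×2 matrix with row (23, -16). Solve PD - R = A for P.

P = [[5, -3]]

PD = A + R = [[17, -11]].
D is on the right of P, so right-multiply by D⁻¹: P = (A + R)D⁻¹.
det D = 3, so D⁻¹ = [[-1, 4/3], [-2, 7/3]].
P = (A + R)D⁻¹ = [[5, -3]].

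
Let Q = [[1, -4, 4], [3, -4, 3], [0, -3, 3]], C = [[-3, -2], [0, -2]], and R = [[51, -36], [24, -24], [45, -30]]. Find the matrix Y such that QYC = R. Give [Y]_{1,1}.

3

Left-multiply by Q⁻¹ and right-multiply by C⁻¹: Y = Q⁻¹RC⁻¹.
det Q = -3; the adjugate gives Q⁻¹ = [[1, 0, -4/3], [3, -1, -3], [3, -1, -8/3]].
C has determinant 6; C⁻¹ = [[-1/3, 1/3], [0, -1/2]].
Q⁻¹R = [[-9, 4], [-6, 6], [9, -4]].
Y = (Q⁻¹R)C⁻¹ = [[3, -5], [2, -5], [-3, 5]].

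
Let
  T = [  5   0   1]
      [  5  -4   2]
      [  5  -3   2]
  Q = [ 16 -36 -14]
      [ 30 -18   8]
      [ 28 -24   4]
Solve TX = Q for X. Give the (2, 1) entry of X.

-2

Left-multiplying both sides by T⁻¹ gives X = T⁻¹Q.
det T = -5; the adjugate gives T⁻¹ = [[2/5, 3/5, -4/5], [0, -1, 1], [-1, -3, 4]].
X = T⁻¹Q = [[2/5, 3/5, -4/5], [0, -1, 1], [-1, -3, 4]] · [[16, -36, -14], [30, -18, 8], [28, -24, 4]] = [[2, -6, -4], [-2, -6, -4], [6, -6, 6]].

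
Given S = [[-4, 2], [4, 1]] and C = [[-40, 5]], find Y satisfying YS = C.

Y = [[5, -5]]

Right-multiplying both sides by S⁻¹ gives Y = CS⁻¹.
S has determinant -12; S⁻¹ = [[-1/12, 1/6], [1/3, 1/3]].
Y = CS⁻¹ = [[-40, 5]] · [[-1/12, 1/6], [1/3, 1/3]] = [[5, -5]].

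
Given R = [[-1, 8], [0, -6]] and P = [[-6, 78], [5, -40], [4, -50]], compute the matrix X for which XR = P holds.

X = [[6, -5], [-5, 0], [-4, 3]]

R is on the right of X, so right-multiply by R⁻¹: X = PR⁻¹.
det R = 6; the adjugate gives R⁻¹ = [[-1, -4/3], [0, -1/6]].
X = PR⁻¹ = [[-6, 78], [5, -40], [4, -50]] · [[-1, -4/3], [0, -1/6]] = [[6, -5], [-5, 0], [-4, 3]].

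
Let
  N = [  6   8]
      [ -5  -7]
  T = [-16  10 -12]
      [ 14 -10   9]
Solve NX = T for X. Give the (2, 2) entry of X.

Since N multiplies X on the left, X = N⁻¹T.
N has determinant -2; N⁻¹ = [[7/2, 4], [-5/2, -3]].
X = N⁻¹T = [[7/2, 4], [-5/2, -3]] · [[-16, 10, -12], [14, -10, 9]] = [[0, -5, -6], [-2, 5, 3]].

5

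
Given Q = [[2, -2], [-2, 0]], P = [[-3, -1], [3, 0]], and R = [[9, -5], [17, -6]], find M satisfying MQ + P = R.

MQ = R − P = [[12, -4], [14, -6]].
Q is on the right of M, so right-multiply by Q⁻¹: M = (R − P)Q⁻¹.
det Q = -4; the adjugate gives Q⁻¹ = [[0, -1/2], [-1/2, -1/2]].
M = (R − P)Q⁻¹ = [[2, -4], [3, -4]].

M = [[2, -4], [3, -4]]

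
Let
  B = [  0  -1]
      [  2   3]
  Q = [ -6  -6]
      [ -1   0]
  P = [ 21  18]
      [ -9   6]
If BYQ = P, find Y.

Y = [[-5, 3], [3, 3]]

Isolating Y: multiply by B⁻¹ from the left and Q⁻¹ from the right, so Y = B⁻¹PQ⁻¹.
det B = 2, so B⁻¹ = [[3/2, 1/2], [-1, 0]].
det Q = -6, so Q⁻¹ = [[0, -1], [-1/6, 1]].
B⁻¹P = [[27, 30], [-21, -18]].
Y = (B⁻¹P)Q⁻¹ = [[-5, 3], [3, 3]].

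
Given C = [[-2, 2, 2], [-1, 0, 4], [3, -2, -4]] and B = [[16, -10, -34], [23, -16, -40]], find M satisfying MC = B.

M = [[-5, -6, 0], [-6, -5, 2]]

Right-multiplying both sides by C⁻¹ gives M = BC⁻¹.
C has determinant 4; C⁻¹ = [[2, 1, 2], [2, 1/2, 3/2], [1/2, 1/2, 1/2]].
M = BC⁻¹ = [[16, -10, -34], [23, -16, -40]] · [[2, 1, 2], [2, 1/2, 3/2], [1/2, 1/2, 1/2]] = [[-5, -6, 0], [-6, -5, 2]].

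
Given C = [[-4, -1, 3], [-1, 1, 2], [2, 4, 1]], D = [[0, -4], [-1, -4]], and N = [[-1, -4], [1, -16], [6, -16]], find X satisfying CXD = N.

X = [[3, 2], [0, -3], [4, 2]]

Left-multiply by C⁻¹ and right-multiply by D⁻¹: X = C⁻¹ND⁻¹.
det C = 5; the adjugate gives C⁻¹ = [[-7/5, 13/5, -1], [1, -2, 1], [-6/5, 14/5, -1]].
det D = -4; the adjugate gives D⁻¹ = [[1, -1], [-1/4, 0]].
C⁻¹N = [[-2, -20], [3, 12], [-2, -24]].
X = (C⁻¹N)D⁻¹ = [[3, 2], [0, -3], [4, 2]].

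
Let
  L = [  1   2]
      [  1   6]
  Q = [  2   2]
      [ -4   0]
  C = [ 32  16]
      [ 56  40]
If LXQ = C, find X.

X = [[2, -4], [3, 0]]

Left-multiply by L⁻¹ and right-multiply by Q⁻¹: X = L⁻¹CQ⁻¹.
L has determinant 4; L⁻¹ = [[3/2, -1/2], [-1/4, 1/4]].
det Q = 8; the adjugate gives Q⁻¹ = [[0, -1/4], [1/2, 1/4]].
L⁻¹C = [[20, 4], [6, 6]].
X = (L⁻¹C)Q⁻¹ = [[2, -4], [3, 0]].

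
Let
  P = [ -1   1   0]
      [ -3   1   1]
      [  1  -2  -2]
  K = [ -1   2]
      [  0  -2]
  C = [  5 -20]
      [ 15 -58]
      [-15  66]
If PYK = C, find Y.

Y = [[3, -2], [-2, 3], [-4, 5]]

Isolating Y: multiply by P⁻¹ from the left and K⁻¹ from the right, so Y = P⁻¹CK⁻¹.
P has determinant -5; P⁻¹ = [[0, -2/5, -1/5], [1, -2/5, -1/5], [-1, 1/5, -2/5]].
det K = 2; the adjugate gives K⁻¹ = [[-1, -1], [0, -1/2]].
P⁻¹C = [[-3, 10], [2, -10], [4, -18]].
Y = (P⁻¹C)K⁻¹ = [[3, -2], [-2, 3], [-4, 5]].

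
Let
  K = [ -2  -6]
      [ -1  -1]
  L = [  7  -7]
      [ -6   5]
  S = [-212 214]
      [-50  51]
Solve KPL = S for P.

Left-multiply by K⁻¹ and right-multiply by L⁻¹: P = K⁻¹SL⁻¹.
det K = -4, so K⁻¹ = [[1/4, -3/2], [-1/4, 1/2]].
det L = -7; the adjugate gives L⁻¹ = [[-5/7, -1], [-6/7, -1]].
K⁻¹S = [[22, -23], [28, -28]].
P = (K⁻¹S)L⁻¹ = [[4, 1], [4, 0]].

P = [[4, 1], [4, 0]]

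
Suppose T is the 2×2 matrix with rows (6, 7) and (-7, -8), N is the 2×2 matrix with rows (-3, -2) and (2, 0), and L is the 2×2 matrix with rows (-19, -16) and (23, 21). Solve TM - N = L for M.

TM = L + N = [[-22, -18], [25, 21]].
T is on the left of M, so left-multiply by T⁻¹: M = T⁻¹(L + N).
T has determinant 1; T⁻¹ = [[-8, -7], [7, 6]].
M = T⁻¹(L + N) = [[1, -3], [-4, 0]].

M = [[1, -3], [-4, 0]]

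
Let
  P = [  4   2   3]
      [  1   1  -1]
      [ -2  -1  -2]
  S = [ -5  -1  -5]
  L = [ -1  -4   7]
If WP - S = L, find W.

W = [[0, -4, 1]]

WP = L + S = [[-6, -5, 2]].
Right-multiplying both sides by P⁻¹ gives W = (L + S)P⁻¹.
det P = -1; the adjugate gives P⁻¹ = [[3, -1, 5], [-4, 2, -7], [-1, 0, -2]].
W = (L + S)P⁻¹ = [[0, -4, 1]].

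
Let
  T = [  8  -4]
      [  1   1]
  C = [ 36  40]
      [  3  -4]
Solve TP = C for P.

T is on the left of P, so left-multiply by T⁻¹: P = T⁻¹C.
det T = 12, so T⁻¹ = [[1/12, 1/3], [-1/12, 2/3]].
P = T⁻¹C = [[1/12, 1/3], [-1/12, 2/3]] · [[36, 40], [3, -4]] = [[4, 2], [-1, -6]].

P = [[4, 2], [-1, -6]]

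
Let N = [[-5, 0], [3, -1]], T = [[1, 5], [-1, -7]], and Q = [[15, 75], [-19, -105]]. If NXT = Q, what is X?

X = [[-3, 0], [5, -5]]

X = N⁻¹QT⁻¹ (apply N⁻¹ on the left and T⁻¹ on the right).
det N = 5; the adjugate gives N⁻¹ = [[-1/5, 0], [-3/5, -1]].
T has determinant -2; T⁻¹ = [[7/2, 5/2], [-1/2, -1/2]].
N⁻¹Q = [[-3, -15], [10, 60]].
X = (N⁻¹Q)T⁻¹ = [[-3, 0], [5, -5]].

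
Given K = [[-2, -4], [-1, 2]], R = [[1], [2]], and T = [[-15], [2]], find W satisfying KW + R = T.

W = [[4], [2]]

KW = T − R = [[-16], [0]].
Left-multiplying both sides by K⁻¹ gives W = K⁻¹(T − R).
det K = -8; the adjugate gives K⁻¹ = [[-1/4, -1/2], [-1/8, 1/4]].
W = K⁻¹(T − R) = [[4], [2]].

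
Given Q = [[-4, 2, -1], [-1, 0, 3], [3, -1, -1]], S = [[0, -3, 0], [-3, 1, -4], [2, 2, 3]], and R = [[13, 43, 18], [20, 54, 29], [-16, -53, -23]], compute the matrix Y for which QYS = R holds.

Y = [[2, -1, -1], [-5, -4, 0], [-4, -1, 2]]

Y = Q⁻¹RS⁻¹ (apply Q⁻¹ on the left and S⁻¹ on the right).
Q has determinant 3; Q⁻¹ = [[1, 1, 2], [8/3, 7/3, 13/3], [1/3, 2/3, 2/3]].
det S = -3; the adjugate gives S⁻¹ = [[-11/3, -3, -4], [-1/3, 0, 0], [8/3, 2, 3]].
Q⁻¹R = [[1, -9, 1], [12, 11, 16], [7, 15, 10]].
Y = (Q⁻¹R)S⁻¹ = [[2, -1, -1], [-5, -4, 0], [-4, -1, 2]].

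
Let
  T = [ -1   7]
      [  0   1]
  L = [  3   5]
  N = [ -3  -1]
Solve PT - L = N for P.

PT = N + L = [[0, 4]].
Right-multiplying both sides by T⁻¹ gives P = (N + L)T⁻¹.
T has determinant -1; T⁻¹ = [[-1, 7], [0, 1]].
P = (N + L)T⁻¹ = [[0, 4]].

P = [[0, 4]]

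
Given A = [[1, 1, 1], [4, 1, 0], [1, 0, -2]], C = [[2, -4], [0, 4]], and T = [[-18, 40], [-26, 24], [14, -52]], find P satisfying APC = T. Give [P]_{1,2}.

P = A⁻¹TC⁻¹ (apply A⁻¹ on the left and C⁻¹ on the right).
det A = 5, so A⁻¹ = [[-2/5, 2/5, -1/5], [8/5, -3/5, 4/5], [-1/5, 1/5, -3/5]].
det C = 8, so C⁻¹ = [[1/2, 1/2], [0, 1/4]].
A⁻¹T = [[-6, 4], [-2, 8], [-10, 28]].
P = (A⁻¹T)C⁻¹ = [[-3, -2], [-1, 1], [-5, 2]].

-2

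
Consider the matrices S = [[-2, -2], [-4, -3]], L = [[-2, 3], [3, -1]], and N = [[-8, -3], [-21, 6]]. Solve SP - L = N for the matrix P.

P = [[3, -5], [2, 5]]

SP = N + L = [[-10, 0], [-18, 5]].
S is on the left of P, so left-multiply by S⁻¹: P = S⁻¹(N + L).
S has determinant -2; S⁻¹ = [[3/2, -1], [-2, 1]].
P = S⁻¹(N + L) = [[3, -5], [2, 5]].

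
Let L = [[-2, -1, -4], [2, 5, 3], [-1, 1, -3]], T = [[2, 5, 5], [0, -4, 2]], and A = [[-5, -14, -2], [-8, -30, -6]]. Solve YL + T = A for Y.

Y = [[4, -2, -5], [2, -4, -4]]

YL = A − T = [[-7, -19, -7], [-8, -26, -8]].
Since L sits to the right of Y, Y = (A − T)L⁻¹.
L has determinant 5; L⁻¹ = [[-18/5, -7/5, 17/5], [3/5, 2/5, -2/5], [7/5, 3/5, -8/5]].
Y = (A − T)L⁻¹ = [[4, -2, -5], [2, -4, -4]].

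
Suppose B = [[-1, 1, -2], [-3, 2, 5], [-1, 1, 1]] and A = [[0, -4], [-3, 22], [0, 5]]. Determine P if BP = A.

P = [[3, -3], [3, -1], [0, 3]]

B is on the left of P, so left-multiply by B⁻¹: P = B⁻¹A.
B has determinant 3; B⁻¹ = [[-1, -1, 3], [-2/3, -1, 11/3], [-1/3, 0, 1/3]].
P = B⁻¹A = [[-1, -1, 3], [-2/3, -1, 11/3], [-1/3, 0, 1/3]] · [[0, -4], [-3, 22], [0, 5]] = [[3, -3], [3, -1], [0, 3]].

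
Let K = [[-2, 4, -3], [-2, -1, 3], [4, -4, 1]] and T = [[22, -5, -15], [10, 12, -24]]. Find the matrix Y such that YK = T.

Since K sits to the right of Y, Y = TK⁻¹.
det K = -2; the adjugate gives K⁻¹ = [[-11/2, -4, -9/2], [-7, -5, -6], [-6, -4, -5]].
Y = TK⁻¹ = [[22, -5, -15], [10, 12, -24]] · [[-11/2, -4, -9/2], [-7, -5, -6], [-6, -4, -5]] = [[4, -3, 6], [5, -4, 3]].

Y = [[4, -3, 6], [5, -4, 3]]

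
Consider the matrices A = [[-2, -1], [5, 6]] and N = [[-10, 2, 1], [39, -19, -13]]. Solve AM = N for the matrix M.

Left-multiplying both sides by A⁻¹ gives M = A⁻¹N.
det A = -7; the adjugate gives A⁻¹ = [[-6/7, -1/7], [5/7, 2/7]].
M = A⁻¹N = [[-6/7, -1/7], [5/7, 2/7]] · [[-10, 2, 1], [39, -19, -13]] = [[3, 1, 1], [4, -4, -3]].

M = [[3, 1, 1], [4, -4, -3]]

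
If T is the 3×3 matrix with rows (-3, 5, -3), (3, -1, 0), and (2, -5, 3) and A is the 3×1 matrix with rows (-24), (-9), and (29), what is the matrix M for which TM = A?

Since T multiplies M on the left, M = T⁻¹A.
det T = 3, so T⁻¹ = [[-1, 0, -1], [-3, -1, -3], [-13/3, -5/3, -4]].
M = T⁻¹A = [[-1, 0, -1], [-3, -1, -3], [-13/3, -5/3, -4]] · [[-24], [-9], [29]] = [[-5], [-6], [3]].

M = [[-5], [-6], [3]]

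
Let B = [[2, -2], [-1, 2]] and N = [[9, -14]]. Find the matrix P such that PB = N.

P = [[2, -5]]

Right-multiplying both sides by B⁻¹ gives P = NB⁻¹.
det B = 2; the adjugate gives B⁻¹ = [[1, 1], [1/2, 1]].
P = NB⁻¹ = [[9, -14]] · [[1, 1], [1/2, 1]] = [[2, -5]].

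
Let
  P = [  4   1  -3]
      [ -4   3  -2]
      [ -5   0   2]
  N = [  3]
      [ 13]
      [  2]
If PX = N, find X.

X = [[-2], [-1], [-4]]

P is on the left of X, so left-multiply by P⁻¹: X = P⁻¹N.
det P = -3, so P⁻¹ = [[-2, 2/3, -7/3], [-6, 7/3, -20/3], [-5, 5/3, -16/3]].
X = P⁻¹N = [[-2, 2/3, -7/3], [-6, 7/3, -20/3], [-5, 5/3, -16/3]] · [[3], [13], [2]] = [[-2], [-1], [-4]].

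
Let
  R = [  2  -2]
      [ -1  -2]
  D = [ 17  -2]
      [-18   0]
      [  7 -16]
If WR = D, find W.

W = [[6, -5], [-6, 6], [5, 3]]

R is on the right of W, so right-multiply by R⁻¹: W = DR⁻¹.
R has determinant -6; R⁻¹ = [[1/3, -1/3], [-1/6, -1/3]].
W = DR⁻¹ = [[17, -2], [-18, 0], [7, -16]] · [[1/3, -1/3], [-1/6, -1/3]] = [[6, -5], [-6, 6], [5, 3]].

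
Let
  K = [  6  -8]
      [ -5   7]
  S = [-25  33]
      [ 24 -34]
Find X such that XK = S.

X = [[-5, -1], [-1, -6]]

Since K sits to the right of X, X = SK⁻¹.
K has determinant 2; K⁻¹ = [[7/2, 4], [5/2, 3]].
X = SK⁻¹ = [[-25, 33], [24, -34]] · [[7/2, 4], [5/2, 3]] = [[-5, -1], [-1, -6]].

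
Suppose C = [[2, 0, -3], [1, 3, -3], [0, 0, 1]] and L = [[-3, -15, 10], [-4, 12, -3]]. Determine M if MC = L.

C is on the right of M, so right-multiply by C⁻¹: M = LC⁻¹.
C has determinant 6; C⁻¹ = [[1/2, 0, 3/2], [-1/6, 1/3, 1/2], [0, 0, 1]].
M = LC⁻¹ = [[-3, -15, 10], [-4, 12, -3]] · [[1/2, 0, 3/2], [-1/6, 1/3, 1/2], [0, 0, 1]] = [[1, -5, -2], [-4, 4, -3]].

M = [[1, -5, -2], [-4, 4, -3]]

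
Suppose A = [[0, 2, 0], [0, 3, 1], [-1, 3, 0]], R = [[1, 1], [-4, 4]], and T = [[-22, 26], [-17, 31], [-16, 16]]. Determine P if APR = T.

P = [[3, 5], [1, 3], [4, -3]]

Isolating P: multiply by A⁻¹ from the left and R⁻¹ from the right, so P = A⁻¹TR⁻¹.
A has determinant -2; A⁻¹ = [[3/2, 0, -1], [1/2, 0, 0], [-3/2, 1, 0]].
det R = 8, so R⁻¹ = [[1/2, -1/8], [1/2, 1/8]].
A⁻¹T = [[-17, 23], [-11, 13], [16, -8]].
P = (A⁻¹T)R⁻¹ = [[3, 5], [1, 3], [4, -3]].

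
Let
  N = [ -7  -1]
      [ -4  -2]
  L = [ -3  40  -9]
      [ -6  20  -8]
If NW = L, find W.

W = [[0, -6, 1], [3, 2, 2]]

N is on the left of W, so left-multiply by N⁻¹: W = N⁻¹L.
det N = 10, so N⁻¹ = [[-1/5, 1/10], [2/5, -7/10]].
W = N⁻¹L = [[-1/5, 1/10], [2/5, -7/10]] · [[-3, 40, -9], [-6, 20, -8]] = [[0, -6, 1], [3, 2, 2]].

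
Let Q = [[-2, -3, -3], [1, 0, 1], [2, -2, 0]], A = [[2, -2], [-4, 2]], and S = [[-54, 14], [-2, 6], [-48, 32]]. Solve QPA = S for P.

P = [[-5, -1], [-1, -5], [0, -1]]

P = Q⁻¹SA⁻¹ (apply Q⁻¹ on the left and A⁻¹ on the right).
det Q = -4, so Q⁻¹ = [[-1/2, -3/2, 3/4], [-1/2, -3/2, 1/4], [1/2, 5/2, -3/4]].
det A = -4; the adjugate gives A⁻¹ = [[-1/2, -1/2], [-1, -1/2]].
Q⁻¹S = [[-6, 8], [18, -8], [4, -2]].
P = (Q⁻¹S)A⁻¹ = [[-5, -1], [-1, -5], [0, -1]].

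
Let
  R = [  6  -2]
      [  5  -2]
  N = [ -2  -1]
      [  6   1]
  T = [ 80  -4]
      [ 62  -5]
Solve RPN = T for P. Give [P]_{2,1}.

-4

P = R⁻¹TN⁻¹ (apply R⁻¹ on the left and N⁻¹ on the right).
det R = -2, so R⁻¹ = [[1, -1], [5/2, -3]].
det N = 4; the adjugate gives N⁻¹ = [[1/4, 1/4], [-3/2, -1/2]].
R⁻¹T = [[18, 1], [14, 5]].
P = (R⁻¹T)N⁻¹ = [[3, 4], [-4, 1]].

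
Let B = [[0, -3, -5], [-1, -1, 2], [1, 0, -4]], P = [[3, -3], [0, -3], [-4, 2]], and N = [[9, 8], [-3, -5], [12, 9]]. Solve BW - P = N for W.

W = [[-4, -5], [1, 5], [-3, -4]]

BW = N + P = [[12, 5], [-3, -8], [8, 11]].
B is on the left of W, so left-multiply by B⁻¹: W = B⁻¹(N + P).
B has determinant 1; B⁻¹ = [[4, -12, -11], [-2, 5, 5], [1, -3, -3]].
W = B⁻¹(N + P) = [[-4, -5], [1, 5], [-3, -4]].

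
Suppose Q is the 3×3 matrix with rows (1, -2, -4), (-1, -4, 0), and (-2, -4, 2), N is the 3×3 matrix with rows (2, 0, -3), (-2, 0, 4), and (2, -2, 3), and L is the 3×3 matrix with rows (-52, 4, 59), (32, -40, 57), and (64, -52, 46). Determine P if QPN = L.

P = Q⁻¹LN⁻¹ (apply Q⁻¹ on the left and N⁻¹ on the right).
det Q = 4, so Q⁻¹ = [[-2, 5, -4], [1/2, -3/2, 1], [-1, 2, -3/2]].
det N = 4; the adjugate gives N⁻¹ = [[2, 3/2, 0], [7/2, 3, -1/2], [1, 1, 0]].
Q⁻¹L = [[8, 0, -17], [-10, 10, -10], [20, -6, -14]].
P = (Q⁻¹L)N⁻¹ = [[-1, -5, 0], [5, 5, -5], [5, -2, 3]].

P = [[-1, -5, 0], [5, 5, -5], [5, -2, 3]]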